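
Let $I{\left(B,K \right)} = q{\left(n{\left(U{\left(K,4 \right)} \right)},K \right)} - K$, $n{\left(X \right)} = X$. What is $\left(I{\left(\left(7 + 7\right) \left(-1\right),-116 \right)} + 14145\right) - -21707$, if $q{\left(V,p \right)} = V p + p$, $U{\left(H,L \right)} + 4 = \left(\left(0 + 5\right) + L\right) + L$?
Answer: $34808$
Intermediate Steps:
$U{\left(H,L \right)} = 1 + 2 L$ ($U{\left(H,L \right)} = -4 + \left(\left(\left(0 + 5\right) + L\right) + L\right) = -4 + \left(\left(5 + L\right) + L\right) = -4 + \left(5 + 2 L\right) = 1 + 2 L$)
$q{\left(V,p \right)} = p + V p$
$I{\left(B,K \right)} = 9 K$ ($I{\left(B,K \right)} = K \left(1 + \left(1 + 2 \cdot 4\right)\right) - K = K \left(1 + \left(1 + 8\right)\right) - K = K \left(1 + 9\right) - K = K 10 - K = 10 K - K = 9 K$)
$\left(I{\left(\left(7 + 7\right) \left(-1\right),-116 \right)} + 14145\right) - -21707 = \left(9 \left(-116\right) + 14145\right) - -21707 = \left(-1044 + 14145\right) + 21707 = 13101 + 21707 = 34808$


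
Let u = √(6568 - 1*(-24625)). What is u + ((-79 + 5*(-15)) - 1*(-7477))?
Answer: 7323 + √31193 ≈ 7499.6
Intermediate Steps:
u = √31193 (u = √(6568 + 24625) = √31193 ≈ 176.62)
u + ((-79 + 5*(-15)) - 1*(-7477)) = √31193 + ((-79 + 5*(-15)) - 1*(-7477)) = √31193 + ((-79 - 75) + 7477) = √31193 + (-154 + 7477) = √31193 + 7323 = 7323 + √31193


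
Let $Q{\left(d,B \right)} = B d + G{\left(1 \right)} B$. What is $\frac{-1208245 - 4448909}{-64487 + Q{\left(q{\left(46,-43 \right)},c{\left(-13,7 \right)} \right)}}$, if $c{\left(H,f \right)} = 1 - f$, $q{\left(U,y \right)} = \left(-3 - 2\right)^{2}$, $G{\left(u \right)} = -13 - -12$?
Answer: $\frac{5657154}{64631} \approx 87.53$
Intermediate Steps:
$G{\left(u \right)} = -1$ ($G{\left(u \right)} = -13 + 12 = -1$)
$q{\left(U,y \right)} = 25$ ($q{\left(U,y \right)} = \left(-5\right)^{2} = 25$)
$Q{\left(d,B \right)} = - B + B d$ ($Q{\left(d,B \right)} = B d - B = - B + B d$)
$\frac{-1208245 - 4448909}{-64487 + Q{\left(q{\left(46,-43 \right)},c{\left(-13,7 \right)} \right)}} = \frac{-1208245 - 4448909}{-64487 + \left(1 - 7\right) \left(-1 + 25\right)} = - \frac{5657154}{-64487 + \left(1 - 7\right) 24} = - \frac{5657154}{-64487 - 144} = - \frac{5657154}{-64631} = \left(-5657154\right) \left(- \frac{1}{64631}\right) = \frac{5657154}{64631}$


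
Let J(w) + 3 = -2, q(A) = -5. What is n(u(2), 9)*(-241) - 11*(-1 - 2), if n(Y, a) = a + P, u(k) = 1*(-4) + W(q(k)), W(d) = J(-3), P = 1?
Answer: -2377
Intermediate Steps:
J(w) = -5 (J(w) = -3 - 2 = -5)
W(d) = -5
u(k) = -9 (u(k) = 1*(-4) - 5 = -4 - 5 = -9)
n(Y, a) = 1 + a (n(Y, a) = a + 1 = 1 + a)
n(u(2), 9)*(-241) - 11*(-1 - 2) = (1 + 9)*(-241) - 11*(-1 - 2) = 10*(-241) - 11*(-3) = -2410 + 33 = -2377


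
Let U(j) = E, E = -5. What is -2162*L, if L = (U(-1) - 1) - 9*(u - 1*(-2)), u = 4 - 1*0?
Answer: 129720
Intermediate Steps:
U(j) = -5
u = 4 (u = 4 + 0 = 4)
L = -60 (L = (-5 - 1) - 9*(4 - 1*(-2)) = -6 - 9*(4 + 2) = -6 - 9*6 = -6 - 54 = -60)
-2162*L = -2162*(-60) = 129720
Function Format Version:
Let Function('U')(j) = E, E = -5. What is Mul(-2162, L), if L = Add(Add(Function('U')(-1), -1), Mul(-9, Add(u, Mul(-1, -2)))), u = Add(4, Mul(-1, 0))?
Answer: 129720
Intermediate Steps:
Function('U')(j) = -5
u = 4 (u = Add(4, 0) = 4)
L = -60 (L = Add(Add(-5, -1), Mul(-9, Add(4, Mul(-1, -2)))) = Add(-6, Mul(-9, Add(4, 2))) = Add(-6, Mul(-9, 6)) = Add(-6, -54) = -60)
Mul(-2162, L) = Mul(-2162, -60) = 129720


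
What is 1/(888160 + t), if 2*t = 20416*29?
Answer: 1/1184192 ≈ 8.4446e-7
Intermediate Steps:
t = 296032 (t = (20416*29)/2 = (½)*592064 = 296032)
1/(888160 + t) = 1/(888160 + 296032) = 1/1184192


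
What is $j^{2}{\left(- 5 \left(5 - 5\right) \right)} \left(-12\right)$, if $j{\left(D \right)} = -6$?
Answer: $-432$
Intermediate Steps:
$j^{2}{\left(- 5 \left(5 - 5\right) \right)} \left(-12\right) = \left(-6\right)^{2} \left(-12\right) = 36 \left(-12\right) = -432$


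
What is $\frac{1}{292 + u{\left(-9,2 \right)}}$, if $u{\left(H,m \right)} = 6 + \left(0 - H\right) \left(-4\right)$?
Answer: $\frac{1}{262} \approx 0.0038168$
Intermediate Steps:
$u{\left(H,m \right)} = 6 + 4 H$ ($u{\left(H,m \right)} = 6 + - H \left(-4\right) = 6 + 4 H$)
$\frac{1}{292 + u{\left(-9,2 \right)}} = \frac{1}{292 + \left(6 + 4 \left(-9\right)\right)} = \frac{1}{292 + \left(6 - 36\right)} = \frac{1}{292 - 30} = \frac{1}{262}$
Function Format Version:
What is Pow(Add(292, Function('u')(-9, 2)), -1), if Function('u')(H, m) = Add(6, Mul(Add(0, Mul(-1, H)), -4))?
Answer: Rational(1, 262) ≈ 0.0038168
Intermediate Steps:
Function('u')(H, m) = Add(6, Mul(4, H)) (Function('u')(H, m) = Add(6, Mul(Mul(-1, H), -4)) = Add(6, Mul(4, H)))
Pow(Add(292, Function('u')(-9, 2)), -1) = Pow(Add(292, Add(6, Mul(4, -9))), -1) = Pow(Add(292, Add(6, -36)), -1) = Pow(Add(292, -30), -1) = Pow(262, -1) = Rational(1, 262)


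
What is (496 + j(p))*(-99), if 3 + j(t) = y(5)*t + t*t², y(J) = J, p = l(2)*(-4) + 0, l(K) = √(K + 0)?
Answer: -48807 + 14652*√2 ≈ -28086.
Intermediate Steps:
l(K) = √K
p = -4*√2 (p = √2*(-4) + 0 = -4*√2 + 0 = -4*√2 ≈ -5.6569)
j(t) = -3 + t³ + 5*t (j(t) = -3 + (5*t + t*t²) = -3 + (5*t + t³) = -3 + (t³ + 5*t) = -3 + t³ + 5*t)
(496 + j(p))*(-99) = (496 + (-3 + (-4*√2)³ + 5*(-4*√2)))*(-99) = (496 + (-3 - 128*√2 - 20*√2))*(-99) = (496 + (-3 - 148*√2))*(-99) = (493 - 148*√2)*(-99) = -48807 + 14652*√2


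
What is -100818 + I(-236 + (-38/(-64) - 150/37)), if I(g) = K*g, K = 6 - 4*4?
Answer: -58266651/592 ≈ -98423.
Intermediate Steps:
K = -10 (K = 6 - 16 = -10)
I(g) = -10*g
-100818 + I(-236 + (-38/(-64) - 150/37)) = -100818 - 10*(-236 + (-38/(-64) - 150/37)) = -100818 - 10*(-236 + (-38*(-1/64) - 150*1/37)) = -100818 - 10*(-236 + (19/32 - 150/37)) = -100818 - 10*(-236 - 4097/1184) = -100818 - 10*(-283521/1184) = -100818 + 1417605/592 = -58266651/592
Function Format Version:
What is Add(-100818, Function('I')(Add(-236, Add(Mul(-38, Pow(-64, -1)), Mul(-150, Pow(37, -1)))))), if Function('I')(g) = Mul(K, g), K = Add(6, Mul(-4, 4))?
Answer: Rational(-58266651, 592) ≈ -98423.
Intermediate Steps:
K = -10 (K = Add(6, -16) = -10)
Function('I')(g) = Mul(-10, g)
Add(-100818, Function('I')(Add(-236, Add(Mul(-38, Pow(-64, -1)), Mul(-150, Pow(37, -1)))))) = Add(-100818, Mul(-10, Add(-236, Add(Mul(-38, Pow(-64, -1)), Mul(-150, Pow(37, -1)))))) = Add(-100818, Mul(-10, Add(-236, Add(Mul(-38, Rational(-1, 64)), Mul(-150, Rational(1, 37)))))) = Add(-100818, Mul(-10, Add(-236, Add(Rational(19, 32), Rational(-150, 37))))) = Add(-100818, Mul(-10, Add(-236, Rational(-4097, 1184)))) = Add(-100818, Mul(-10, Rational(-283521, 1184))) = Add(-100818, Rational(1417605, 592)) = Rational(-58266651, 592)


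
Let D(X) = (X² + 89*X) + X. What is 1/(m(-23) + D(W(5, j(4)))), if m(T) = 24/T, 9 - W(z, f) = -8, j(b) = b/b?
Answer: 23/41813 ≈ 0.00055007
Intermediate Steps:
j(b) = 1
W(z, f) = 17 (W(z, f) = 9 - 1*(-8) = 9 + 8 = 17)
D(X) = X² + 90*X
1/(m(-23) + D(W(5, j(4)))) = 1/(24/(-23) + 17*(90 + 17)) = 1/(24*(-1/23) + 17*107) = 1/(-24/23 + 1819) = 1/(41813/23) = 23/41813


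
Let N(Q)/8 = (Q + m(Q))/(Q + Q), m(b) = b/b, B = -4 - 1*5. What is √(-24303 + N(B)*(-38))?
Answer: I*√219943/3 ≈ 156.33*I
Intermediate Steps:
B = -9 (B = -4 - 5 = -9)
m(b) = 1
N(Q) = 4*(1 + Q)/Q (N(Q) = 8*((Q + 1)/(Q + Q)) = 8*((1 + Q)/((2*Q))) = 8*((1 + Q)*(1/(2*Q))) = 8*((1 + Q)/(2*Q)) = 4*(1 + Q)/Q)
√(-24303 + N(B)*(-38)) = √(-24303 + (4 + 4/(-9))*(-38)) = √(-24303 + (4 + 4*(-⅑))*(-38)) = √(-24303 + (4 - 4/9)*(-38)) = √(-24303 + (32/9)*(-38)) = √(-24303 - 1216/9) = √(-219943/9) = I*√219943/3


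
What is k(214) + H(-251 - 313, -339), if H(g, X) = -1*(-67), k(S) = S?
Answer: 281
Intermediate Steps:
H(g, X) = 67
k(214) + H(-251 - 313, -339) = 214 + 67 = 281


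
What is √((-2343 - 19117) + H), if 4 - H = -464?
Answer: 16*I*√82 ≈ 144.89*I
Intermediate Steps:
H = 468 (H = 4 - 1*(-464) = 4 + 464 = 468)
√((-2343 - 19117) + H) = √((-2343 - 19117) + 468) = √(-21460 + 468) = √(-20992) = 16*I*√82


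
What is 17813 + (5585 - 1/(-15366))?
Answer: 359533669/15366 ≈ 23398.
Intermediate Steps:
17813 + (5585 - 1/(-15366)) = 17813 + (5585 - 1*(-1/15366)) = 17813 + (5585 + 1/15366) = 17813 + 85819111/15366 = 359533669/15366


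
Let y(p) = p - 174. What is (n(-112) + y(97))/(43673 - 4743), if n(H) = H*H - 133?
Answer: 6167/19465 ≈ 0.31682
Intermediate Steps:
n(H) = -133 + H² (n(H) = H² - 133 = -133 + H²)
y(p) = -174 + p
(n(-112) + y(97))/(43673 - 4743) = ((-133 + (-112)²) + (-174 + 97))/(43673 - 4743) = ((-133 + 12544) - 77)/38930 = (12411 - 77)*(1/38930) = 12334*(1/38930) = 6167/19465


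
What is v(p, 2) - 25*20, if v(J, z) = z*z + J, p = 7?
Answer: -489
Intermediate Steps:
v(J, z) = J + z**2 (v(J, z) = z**2 + J = J + z**2)
v(p, 2) - 25*20 = (7 + 2**2) - 25*20 = (7 + 4) - 500 = 11 - 500 = -489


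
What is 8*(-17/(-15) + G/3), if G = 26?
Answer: 392/5 ≈ 78.400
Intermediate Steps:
8*(-17/(-15) + G/3) = 8*(-17/(-15) + 26/3) = 8*(-17*(-1/15) + 26*(⅓)) = 8*(17/15 + 26/3) = 8*(49/5) = 392/5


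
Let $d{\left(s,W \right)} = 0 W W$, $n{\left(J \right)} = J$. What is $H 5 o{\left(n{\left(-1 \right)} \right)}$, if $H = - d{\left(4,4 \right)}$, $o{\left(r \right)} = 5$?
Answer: $0$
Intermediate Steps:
$d{\left(s,W \right)} = 0$ ($d{\left(s,W \right)} = 0 W = 0$)
$H = 0$ ($H = \left(-1\right) 0 = 0$)
$H 5 o{\left(n{\left(-1 \right)} \right)} = 0 \cdot 5 \cdot 5 = 0 \cdot 5 = 0$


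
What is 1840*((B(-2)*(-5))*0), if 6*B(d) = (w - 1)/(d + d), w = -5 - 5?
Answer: 0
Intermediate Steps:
w = -10
B(d) = -11/(12*d) (B(d) = ((-10 - 1)/(d + d))/6 = (-11*1/(2*d))/6 = (-11/(2*d))/6 = -11/(12*d))
1840*((B(-2)*(-5))*0) = 1840*((-11/12/(-2)*(-5))*0) = 1840*((-11/12*(-½)*(-5))*0) = 1840*(((11/24)*(-5))*0) = 1840*(-55/24*0) = 1840*0 = 0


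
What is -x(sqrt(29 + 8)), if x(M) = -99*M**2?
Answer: 3663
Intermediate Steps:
-x(sqrt(29 + 8)) = -(-99)*(sqrt(29 + 8))**2 = -(-99)*(sqrt(37))**2 = -(-99)*37 = -1*(-3663) = 3663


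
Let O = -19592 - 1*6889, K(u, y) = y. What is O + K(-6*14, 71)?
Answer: -26410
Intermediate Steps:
O = -26481 (O = -19592 - 6889 = -26481)
O + K(-6*14, 71) = -26481 + 71 = -26410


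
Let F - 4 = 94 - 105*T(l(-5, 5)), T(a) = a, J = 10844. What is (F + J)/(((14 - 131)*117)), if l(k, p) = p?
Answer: -10417/13689 ≈ -0.76098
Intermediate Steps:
F = -427 (F = 4 + (94 - 105*5) = 4 + (94 - 525) = 4 - 431 = -427)
(F + J)/(((14 - 131)*117)) = (-427 + 10844)/(((14 - 131)*117)) = 10417/((-117*117)) = 10417/(-13689) = 10417*(-1/13689) = -10417/13689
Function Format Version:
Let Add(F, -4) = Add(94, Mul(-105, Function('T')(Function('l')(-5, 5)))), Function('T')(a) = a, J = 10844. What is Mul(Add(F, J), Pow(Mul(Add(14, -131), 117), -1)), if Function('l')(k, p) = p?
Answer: Rational(-10417, 13689) ≈ -0.76098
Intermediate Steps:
F = -427 (F = Add(4, Add(94, Mul(-105, 5))) = Add(4, Add(94, -525)) = Add(4, -431) = -427)
Mul(Add(F, J), Pow(Mul(Add(14, -131), 117), -1)) = Mul(Add(-427, 10844), Pow(Mul(Add(14, -131), 117), -1)) = Mul(10417, Pow(Mul(-117, 117), -1)) = Mul(10417, Pow(-13689, -1)) = Mul(10417, Rational(-1, 13689)) = Rational(-10417, 13689)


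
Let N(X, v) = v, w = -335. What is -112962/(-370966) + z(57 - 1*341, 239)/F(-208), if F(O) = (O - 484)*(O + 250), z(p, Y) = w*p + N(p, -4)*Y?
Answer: -1978495886/673859739 ≈ -2.9361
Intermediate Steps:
z(p, Y) = -335*p - 4*Y
F(O) = (-484 + O)*(250 + O)
-112962/(-370966) + z(57 - 1*341, 239)/F(-208) = -112962/(-370966) + (-335*(57 - 1*341) - 4*239)/(-121000 + (-208)**2 - 234*(-208)) = -112962*(-1/370966) + (-335*(57 - 341) - 956)/(-121000 + 43264 + 48672) = 56481/185483 + (-335*(-284) - 956)/(-29064) = 56481/185483 + (95140 - 956)*(-1/29064) = 56481/185483 + 94184*(-1/29064) = 56481/185483 - 11773/3633 = -1978495886/673859739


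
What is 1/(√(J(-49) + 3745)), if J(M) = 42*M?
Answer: √1687/1687 ≈ 0.024347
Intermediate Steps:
1/(√(J(-49) + 3745)) = 1/(√(42*(-49) + 3745)) = 1/(√(-2058 + 3745)) = 1/(√1687) = √1687/1687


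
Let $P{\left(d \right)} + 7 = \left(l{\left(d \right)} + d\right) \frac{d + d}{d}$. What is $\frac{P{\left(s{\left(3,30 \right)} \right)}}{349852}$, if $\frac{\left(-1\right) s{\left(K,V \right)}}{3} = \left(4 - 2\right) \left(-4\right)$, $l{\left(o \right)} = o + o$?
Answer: $\frac{137}{349852} \approx 0.00039159$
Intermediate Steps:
$l{\left(o \right)} = 2 o$
$s{\left(K,V \right)} = 24$ ($s{\left(K,V \right)} = - 3 \left(4 - 2\right) \left(-4\right) = - 3 \cdot 2 \left(-4\right) = \left(-3\right) \left(-8\right) = 24$)
$P{\left(d \right)} = -7 + 6 d$ ($P{\left(d \right)} = -7 + \left(2 d + d\right) \frac{d + d}{d} = -7 + 3 d \frac{2 d}{d} = -7 + 3 d 2 = -7 + 6 d$)
$\frac{P{\left(s{\left(3,30 \right)} \right)}}{349852} = \frac{-7 + 6 \cdot 24}{349852} = \left(-7 + 144\right) \frac{1}{349852} = 137 \cdot \frac{1}{349852} = \frac{137}{349852}$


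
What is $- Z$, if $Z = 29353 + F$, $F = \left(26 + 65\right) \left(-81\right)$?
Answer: $-21982$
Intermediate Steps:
$F = -7371$ ($F = 91 \left(-81\right) = -7371$)
$Z = 21982$ ($Z = 29353 - 7371 = 21982$)
$- Z = \left(-1\right) 21982 = -21982$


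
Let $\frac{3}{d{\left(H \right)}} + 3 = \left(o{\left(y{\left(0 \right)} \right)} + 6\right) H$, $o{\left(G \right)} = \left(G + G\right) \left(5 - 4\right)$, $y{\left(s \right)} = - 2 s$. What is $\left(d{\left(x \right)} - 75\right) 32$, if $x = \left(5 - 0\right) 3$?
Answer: $- \frac{69568}{29} \approx -2398.9$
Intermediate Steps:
$x = 15$ ($x = \left(5 + 0\right) 3 = 5 \cdot 3 = 15$)
$o{\left(G \right)} = 2 G$ ($o{\left(G \right)} = 2 G 1 = 2 G$)
$d{\left(H \right)} = \frac{3}{-3 + 6 H}$ ($d{\left(H \right)} = \frac{3}{-3 + \left(2 \left(\left(-2\right) 0\right) + 6\right) H} = \frac{3}{-3 + \left(2 \cdot 0 + 6\right) H} = \frac{3}{-3 + \left(0 + 6\right) H} = \frac{3}{-3 + 6 H}$)
$\left(d{\left(x \right)} - 75\right) 32 = \left(\frac{1}{-1 + 2 \cdot 15} - 75\right) 32 = \left(\frac{1}{-1 + 30} - 75\right) 32 = \left(\frac{1}{29} - 75\right) 32 = \left(- \frac{2174}{29}\right) 32 = - \frac{69568}{29}$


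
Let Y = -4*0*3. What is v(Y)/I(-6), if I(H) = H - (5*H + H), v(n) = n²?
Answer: 0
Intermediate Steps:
Y = 0 (Y = 0*3 = 0)
I(H) = -5*H (I(H) = H - 6*H = -5*H)
v(Y)/I(-6) = 0²/((-5*(-6))) = 0/30 = 0*(1/30) = 0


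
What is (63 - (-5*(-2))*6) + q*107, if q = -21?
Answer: -2244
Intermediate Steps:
(63 - (-5*(-2))*6) + q*107 = (63 - (-5*(-2))*6) - 21*107 = (63 - 10*6) - 2247 = (63 - 1*60) - 2247 = (63 - 60) - 2247 = 3 - 2247 = -2244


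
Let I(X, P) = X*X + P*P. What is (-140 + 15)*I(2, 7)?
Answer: -6625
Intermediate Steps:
I(X, P) = P² + X² (I(X, P) = X² + P² = P² + X²)
(-140 + 15)*I(2, 7) = (-140 + 15)*(7² + 2²) = -125*(49 + 4) = -125*53 = -6625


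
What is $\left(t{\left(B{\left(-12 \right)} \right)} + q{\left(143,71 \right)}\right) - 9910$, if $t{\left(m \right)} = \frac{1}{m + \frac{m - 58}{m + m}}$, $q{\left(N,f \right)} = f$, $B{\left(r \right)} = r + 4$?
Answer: $- \frac{305017}{31} \approx -9839.3$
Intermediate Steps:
$B{\left(r \right)} = 4 + r$
$t{\left(m \right)} = \frac{1}{m + \frac{-58 + m}{2 m}}$
$\left(t{\left(B{\left(-12 \right)} \right)} + q{\left(143,71 \right)}\right) - 9910 = \left(\frac{2 \left(4 - 12\right)}{-58 + \left(4 - 12\right) + 2 \left(4 - 12\right)^{2}} + 71\right) - 9910 = \left(2 \left(-8\right) \frac{1}{-58 - 8 + 2 \left(-8\right)^{2}} + 71\right) - 9910 = \left(2 \left(-8\right) \frac{1}{-58 - 8 + 2 \cdot 64} + 71\right) - 9910 = \left(2 \left(-8\right) \frac{1}{-58 - 8 + 128} + 71\right) - 9910 = \left(2 \left(-8\right) \frac{1}{62} + 71\right) - 9910 = \left(- \frac{8}{31} + 71\right) - 9910 = \frac{2193}{31} - 9910 = - \frac{305017}{31}$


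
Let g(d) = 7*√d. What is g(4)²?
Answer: 196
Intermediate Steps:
g(4)² = (7*√4)² = (7*2)² = 14² = 196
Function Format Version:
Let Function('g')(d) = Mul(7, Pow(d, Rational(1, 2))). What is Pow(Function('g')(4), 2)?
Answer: 196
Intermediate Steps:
Pow(Function('g')(4), 2) = Pow(Mul(7, Pow(4, Rational(1, 2))), 2) = Pow(Mul(7, 2), 2) = Pow(14, 2) = 196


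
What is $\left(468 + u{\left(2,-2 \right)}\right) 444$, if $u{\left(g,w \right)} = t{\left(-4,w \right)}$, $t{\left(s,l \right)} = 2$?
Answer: $208680$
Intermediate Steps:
$u{\left(g,w \right)} = 2$
$\left(468 + u{\left(2,-2 \right)}\right) 444 = \left(468 + 2\right) 444 = 470 \cdot 444 = 208680$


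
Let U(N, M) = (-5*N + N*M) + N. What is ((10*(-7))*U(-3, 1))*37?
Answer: -23310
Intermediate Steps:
U(N, M) = -4*N + M*N (U(N, M) = (-5*N + M*N) + N = -4*N + M*N)
((10*(-7))*U(-3, 1))*37 = ((10*(-7))*(-3*(-4 + 1)))*37 = -(-210)*(-3)*37 = -70*9*37 = -630*37 = -23310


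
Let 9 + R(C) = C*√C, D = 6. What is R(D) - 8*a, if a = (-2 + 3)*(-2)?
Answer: 7 + 6*√6 ≈ 21.697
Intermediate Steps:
R(C) = -9 + C^(3/2) (R(C) = -9 + C*√C = -9 + C^(3/2))
a = -2 (a = 1*(-2) = -2)
R(D) - 8*a = (-9 + 6^(3/2)) - 8*(-2) = (-9 + 6*√6) + 16 = 7 + 6*√6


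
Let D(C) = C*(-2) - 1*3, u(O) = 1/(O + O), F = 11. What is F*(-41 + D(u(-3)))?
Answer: -1441/3 ≈ -480.33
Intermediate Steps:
u(O) = 1/(2*O)
D(C) = -3 - 2*C (D(C) = -2*C - 3 = -3 - 2*C)
F*(-41 + D(u(-3))) = 11*(-41 + (-3 - 1/(-3))) = 11*(-41 + (-3 - (-1)/3)) = 11*(-41 + (-3 - 2*(-⅙))) = 11*(-41 + (-3 + ⅓)) = 11*(-41 - 8/3) = 11*(-131/3) = -1441/3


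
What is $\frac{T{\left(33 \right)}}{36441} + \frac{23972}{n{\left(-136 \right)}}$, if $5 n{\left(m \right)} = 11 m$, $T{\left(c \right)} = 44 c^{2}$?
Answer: $- \frac{119337109}{1514326} \approx -78.805$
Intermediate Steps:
$n{\left(m \right)} = \frac{11 m}{5}$
$\frac{T{\left(33 \right)}}{36441} + \frac{23972}{n{\left(-136 \right)}} = \frac{44 \cdot 33^{2}}{36441} + \frac{23972}{\frac{11}{5} \left(-136\right)} = 44 \cdot 1089 \cdot \frac{1}{36441} + \frac{23972}{- \frac{1496}{5}} = 47916 \cdot \frac{1}{36441} + 23972 \left(- \frac{5}{1496}\right) = \frac{5324}{4049} - \frac{29965}{374} = - \frac{119337109}{1514326}$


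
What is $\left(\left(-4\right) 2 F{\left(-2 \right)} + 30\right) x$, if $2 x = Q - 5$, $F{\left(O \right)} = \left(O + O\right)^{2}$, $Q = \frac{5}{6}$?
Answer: $\frac{1225}{6} \approx 204.17$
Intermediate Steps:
$Q = \frac{5}{6}$ ($Q = 5 \cdot \frac{1}{6} = \frac{5}{6} \approx 0.83333$)
$F{\left(O \right)} = 4 O^{2}$ ($F{\left(O \right)} = \left(2 O\right)^{2} = 4 O^{2}$)
$x = - \frac{25}{12}$ ($x = \frac{\frac{5}{6} - 5}{2} = \frac{1}{2} \left(- \frac{25}{6}\right) = - \frac{25}{12} \approx -2.0833$)
$\left(\left(-4\right) 2 F{\left(-2 \right)} + 30\right) x = \left(\left(-4\right) 2 \cdot 4 \left(-2\right)^{2} + 30\right) \left(- \frac{25}{12}\right) = \left(- 8 \cdot 4 \cdot 4 + 30\right) \left(- \frac{25}{12}\right) = \left(\left(-8\right) 16 + 30\right) \left(- \frac{25}{12}\right) = \left(-128 + 30\right) \left(- \frac{25}{12}\right) = \left(-98\right) \left(- \frac{25}{12}\right) = \frac{1225}{6}$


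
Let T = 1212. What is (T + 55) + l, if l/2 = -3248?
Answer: -5229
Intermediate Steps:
l = -6496 (l = 2*(-3248) = -6496)
(T + 55) + l = (1212 + 55) - 6496 = 1267 - 6496 = -5229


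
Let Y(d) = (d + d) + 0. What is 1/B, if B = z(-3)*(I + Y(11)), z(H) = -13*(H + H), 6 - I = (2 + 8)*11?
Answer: -1/6396 ≈ -0.00015635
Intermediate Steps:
Y(d) = 2*d (Y(d) = 2*d + 0 = 2*d)
I = -104 (I = 6 - (2 + 8)*11 = 6 - 10*11 = 6 - 1*110 = 6 - 110 = -104)
z(H) = -26*H
B = -6396 (B = (-26*(-3))*(-104 + 2*11) = 78*(-104 + 22) = 78*(-82) = -6396)
1/B = 1/(-6396) = -1/6396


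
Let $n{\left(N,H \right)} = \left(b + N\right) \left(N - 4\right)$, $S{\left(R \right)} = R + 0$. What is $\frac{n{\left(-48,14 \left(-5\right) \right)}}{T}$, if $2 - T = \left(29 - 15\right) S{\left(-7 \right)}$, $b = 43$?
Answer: $\frac{13}{5} \approx 2.6$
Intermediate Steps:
$S{\left(R \right)} = R$
$T = 100$ ($T = 2 - \left(29 - 15\right) \left(-7\right) = 2 - 14 \left(-7\right) = 2 - -98 = 2 + 98 = 100$)
$n{\left(N,H \right)} = \left(-4 + N\right) \left(43 + N\right)$ ($n{\left(N,H \right)} = \left(43 + N\right) \left(N - 4\right) = \left(43 + N\right) \left(-4 + N\right) = \left(-4 + N\right) \left(43 + N\right)$)
$\frac{n{\left(-48,14 \left(-5\right) \right)}}{T} = \frac{-172 + \left(-48\right)^{2} + 39 \left(-48\right)}{100} = \left(-172 + 2304 - 1872\right) \frac{1}{100} = 260 \cdot \frac{1}{100} = \frac{13}{5}$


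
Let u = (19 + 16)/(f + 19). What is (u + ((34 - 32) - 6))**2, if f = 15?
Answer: 10201/1156 ≈ 8.8244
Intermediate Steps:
u = 35/34 (u = (19 + 16)/(15 + 19) = 35/34 ≈ 1.0294)
(u + ((34 - 32) - 6))**2 = (35/34 + ((34 - 32) - 6))**2 = (35/34 + (2 - 6))**2 = (35/34 - 4)**2 = (-101/34)**2 = 10201/1156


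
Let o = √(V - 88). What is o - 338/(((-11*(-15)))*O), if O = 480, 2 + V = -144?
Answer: -169/39600 + 3*I*√26 ≈ -0.0042677 + 15.297*I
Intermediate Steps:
V = -146 (V = -2 - 144 = -146)
o = 3*I*√26 (o = √(-146 - 88) = √(-234) = 3*I*√26 ≈ 15.297*I)
o - 338/(((-11*(-15)))*O) = 3*I*√26 - 338/(((-11*(-15)))*480) = 3*I*√26 - 338/(165*480) = 3*I*√26 - 338*1/79200 = 3*I*√26 - 169/39600 = -169/39600 + 3*I*√26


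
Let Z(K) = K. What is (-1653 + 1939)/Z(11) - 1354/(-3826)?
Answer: 50415/1913 ≈ 26.354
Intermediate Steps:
(-1653 + 1939)/Z(11) - 1354/(-3826) = (-1653 + 1939)/11 - 1354/(-3826) = 286*(1/11) - 1354*(-1/3826) = 26 + 677/1913 = 50415/1913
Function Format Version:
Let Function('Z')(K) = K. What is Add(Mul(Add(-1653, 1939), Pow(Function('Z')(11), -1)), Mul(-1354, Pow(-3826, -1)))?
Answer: Rational(50415, 1913) ≈ 26.354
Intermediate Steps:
Add(Mul(Add(-1653, 1939), Pow(Function('Z')(11), -1)), Mul(-1354, Pow(-3826, -1))) = Add(Mul(Add(-1653, 1939), Pow(11, -1)), Mul(-1354, Pow(-3826, -1))) = Add(Mul(286, Rational(1, 11)), Mul(-1354, Rational(-1, 3826))) = Add(26, Rational(677, 1913)) = Rational(50415, 1913)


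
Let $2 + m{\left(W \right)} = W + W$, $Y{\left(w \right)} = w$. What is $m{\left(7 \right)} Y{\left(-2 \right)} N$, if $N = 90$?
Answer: $-2160$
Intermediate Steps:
$m{\left(W \right)} = -2 + 2 W$ ($m{\left(W \right)} = -2 + \left(W + W\right) = -2 + 2 W$)
$m{\left(7 \right)} Y{\left(-2 \right)} N = \left(-2 + 2 \cdot 7\right) \left(-2\right) 90 = \left(-2 + 14\right) \left(-2\right) 90 = 12 \left(-2\right) 90 = \left(-24\right) 90 = -2160$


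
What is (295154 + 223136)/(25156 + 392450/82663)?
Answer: 21421703135/1039931439 ≈ 20.599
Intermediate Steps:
(295154 + 223136)/(25156 + 392450/82663) = 518290/(25156 + 392450*(1/82663)) = 518290/(25156 + 392450/82663) = 518290/(2079862878/82663) = 518290*(82663/2079862878) = 21421703135/1039931439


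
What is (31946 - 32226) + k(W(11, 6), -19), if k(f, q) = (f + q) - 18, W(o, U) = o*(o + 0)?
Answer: -196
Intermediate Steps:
W(o, U) = o**2 (W(o, U) = o*o = o**2)
k(f, q) = -18 + f + q
(31946 - 32226) + k(W(11, 6), -19) = (31946 - 32226) + (-18 + 11**2 - 19) = -280 + (-18 + 121 - 19) = -280 + 84 = -196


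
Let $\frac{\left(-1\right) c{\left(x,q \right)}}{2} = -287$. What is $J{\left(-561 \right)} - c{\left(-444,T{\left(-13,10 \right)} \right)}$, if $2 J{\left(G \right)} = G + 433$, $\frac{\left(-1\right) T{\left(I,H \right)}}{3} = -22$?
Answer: $-638$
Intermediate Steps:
$T{\left(I,H \right)} = 66$ ($T{\left(I,H \right)} = \left(-3\right) \left(-22\right) = 66$)
$c{\left(x,q \right)} = 574$ ($c{\left(x,q \right)} = \left(-2\right) \left(-287\right) = 574$)
$J{\left(G \right)} = \frac{433}{2} + \frac{G}{2}$ ($J{\left(G \right)} = \frac{G + 433}{2} = \frac{433 + G}{2} = \frac{433}{2} + \frac{G}{2}$)
$J{\left(-561 \right)} - c{\left(-444,T{\left(-13,10 \right)} \right)} = \left(\frac{433}{2} + \frac{1}{2} \left(-561\right)\right) - 574 = \left(\frac{433}{2} - \frac{561}{2}\right) - 574 = -64 - 574 = -638$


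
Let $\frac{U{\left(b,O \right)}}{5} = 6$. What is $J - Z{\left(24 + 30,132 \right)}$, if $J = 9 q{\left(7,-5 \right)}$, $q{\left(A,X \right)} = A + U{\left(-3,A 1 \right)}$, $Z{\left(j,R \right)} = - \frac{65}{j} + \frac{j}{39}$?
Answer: $\frac{233639}{702} \approx 332.82$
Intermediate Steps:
$U{\left(b,O \right)} = 30$ ($U{\left(b,O \right)} = 5 \cdot 6 = 30$)
$Z{\left(j,R \right)} = - \frac{65}{j} + \frac{j}{39}$ ($Z{\left(j,R \right)} = - \frac{65}{j} + j \frac{1}{39} = - \frac{65}{j} + \frac{j}{39}$)
$q{\left(A,X \right)} = 30 + A$ ($q{\left(A,X \right)} = A + 30 = 30 + A$)
$J = 333$ ($J = 9 \left(30 + 7\right) = 9 \cdot 37 = 333$)
$J - Z{\left(24 + 30,132 \right)} = 333 - \left(- \frac{65}{24 + 30} + \frac{24 + 30}{39}\right) = 333 - \left(- \frac{65}{54} + \frac{1}{39} \cdot 54\right) = 333 - \left(\left(-65\right) \frac{1}{54} + \frac{18}{13}\right) = 333 - \left(- \frac{65}{54} + \frac{18}{13}\right) = 333 - \frac{127}{702} = \frac{233639}{702}$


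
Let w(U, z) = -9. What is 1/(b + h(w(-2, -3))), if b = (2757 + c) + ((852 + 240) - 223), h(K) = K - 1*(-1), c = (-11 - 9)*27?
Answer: 1/3078 ≈ 0.00032489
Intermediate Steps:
c = -540 (c = -20*27 = -540)
h(K) = 1 + K (h(K) = K + 1 = 1 + K)
b = 3086 (b = (2757 - 540) + ((852 + 240) - 223) = 2217 + (1092 - 223) = 2217 + 869 = 3086)
1/(b + h(w(-2, -3))) = 1/(3086 + (1 - 9)) = 1/(3086 - 8) = 1/3078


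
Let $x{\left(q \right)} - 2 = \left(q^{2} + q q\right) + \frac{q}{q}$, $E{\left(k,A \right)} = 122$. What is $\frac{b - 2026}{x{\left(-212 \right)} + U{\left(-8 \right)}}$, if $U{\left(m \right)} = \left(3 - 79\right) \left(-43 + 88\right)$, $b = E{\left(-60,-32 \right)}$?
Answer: $- \frac{272}{12353} \approx -0.022019$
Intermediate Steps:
$x{\left(q \right)} = 3 + 2 q^{2}$ ($x{\left(q \right)} = 2 + \left(\left(q^{2} + q q\right) + \frac{q}{q}\right) = 2 + \left(\left(q^{2} + q^{2}\right) + 1\right) = 2 + \left(2 q^{2} + 1\right) = 2 + \left(1 + 2 q^{2}\right) = 3 + 2 q^{2}$)
$b = 122$
$U{\left(m \right)} = -3420$ ($U{\left(m \right)} = \left(-76\right) 45 = -3420$)
$\frac{b - 2026}{x{\left(-212 \right)} + U{\left(-8 \right)}} = \frac{122 - 2026}{\left(3 + 2 \left(-212\right)^{2}\right) - 3420} = - \frac{1904}{\left(3 + 2 \cdot 44944\right) - 3420} = - \frac{1904}{\left(3 + 89888\right) - 3420} = - \frac{1904}{89891 - 3420} = - \frac{1904}{86471} = \left(-1904\right) \frac{1}{86471} = - \frac{272}{12353}$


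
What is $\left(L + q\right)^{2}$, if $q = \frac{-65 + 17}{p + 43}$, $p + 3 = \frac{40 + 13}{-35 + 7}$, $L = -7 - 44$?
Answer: $\frac{3109289121}{1138489} \approx 2731.1$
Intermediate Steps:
$L = -51$
$p = - \frac{137}{28}$ ($p = -3 + \frac{40 + 13}{-35 + 7} = -3 + \frac{53}{-28} = -3 + 53 \left(- \frac{1}{28}\right) = -3 - \frac{53}{28} = - \frac{137}{28} \approx -4.8929$)
$q = - \frac{1344}{1067}$ ($q = \frac{-65 + 17}{- \frac{137}{28} + 43} = - \frac{48}{\frac{1067}{28}} = \left(-48\right) \frac{28}{1067} = - \frac{1344}{1067} \approx -1.2596$)
$\left(L + q\right)^{2} = \left(-51 - \frac{1344}{1067}\right)^{2} = \left(- \frac{55761}{1067}\right)^{2} = \frac{3109289121}{1138489}$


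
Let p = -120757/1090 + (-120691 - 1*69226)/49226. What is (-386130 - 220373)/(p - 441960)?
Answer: 8135682794755/5930026855003 ≈ 1.3719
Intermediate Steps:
p = -1537848403/13414085 (p = -120757*1/1090 + (-120691 - 69226)*(1/49226) = -120757/1090 - 189917*1/49226 = -120757/1090 - 189917/49226 = -1537848403/13414085 ≈ -114.64)
(-386130 - 220373)/(p - 441960) = (-386130 - 220373)/(-1537848403/13414085 - 441960) = -606503/(-5930026855003/13414085) = -606503*(-13414085/5930026855003) = 8135682794755/5930026855003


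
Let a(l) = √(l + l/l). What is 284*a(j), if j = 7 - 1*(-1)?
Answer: 852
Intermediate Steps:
j = 8 (j = 7 + 1 = 8)
a(l) = √(1 + l) (a(l) = √(l + 1) = √(1 + l))
284*a(j) = 284*√(1 + 8) = 284*√9 = 284*3 = 852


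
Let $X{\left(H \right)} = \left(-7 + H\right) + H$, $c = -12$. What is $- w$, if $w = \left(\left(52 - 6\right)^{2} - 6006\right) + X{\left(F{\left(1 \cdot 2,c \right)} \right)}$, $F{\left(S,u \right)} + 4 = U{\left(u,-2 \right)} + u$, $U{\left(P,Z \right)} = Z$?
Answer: $3933$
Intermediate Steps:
$F{\left(S,u \right)} = -6 + u$ ($F{\left(S,u \right)} = -4 + \left(-2 + u\right) = -6 + u$)
$X{\left(H \right)} = -7 + 2 H$
$w = -3933$ ($w = \left(\left(52 - 6\right)^{2} - 6006\right) + \left(-7 + 2 \left(-6 - 12\right)\right) = \left(46^{2} - 6006\right) + \left(-7 + 2 \left(-18\right)\right) = \left(2116 - 6006\right) - 43 = -3890 - 43 = -3933$)
$- w = \left(-1\right) \left(-3933\right) = 3933$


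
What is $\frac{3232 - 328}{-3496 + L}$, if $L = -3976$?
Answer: $- \frac{363}{934} \approx -0.38865$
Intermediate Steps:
$\frac{3232 - 328}{-3496 + L} = \frac{3232 - 328}{-3496 - 3976} = \frac{2904}{-7472} = 2904 \left(- \frac{1}{7472}\right) = - \frac{363}{934}$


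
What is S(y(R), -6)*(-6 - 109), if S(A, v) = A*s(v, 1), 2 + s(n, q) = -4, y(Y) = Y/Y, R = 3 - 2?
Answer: 690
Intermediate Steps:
R = 1
y(Y) = 1
s(n, q) = -6 (s(n, q) = -2 - 4 = -6)
S(A, v) = -6*A (S(A, v) = A*(-6) = -6*A)
S(y(R), -6)*(-6 - 109) = (-6*1)*(-6 - 109) = -6*(-115) = 690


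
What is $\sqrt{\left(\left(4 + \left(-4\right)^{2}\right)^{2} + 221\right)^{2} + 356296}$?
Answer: $\sqrt{741937} \approx 861.36$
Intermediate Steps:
$\sqrt{\left(\left(4 + \left(-4\right)^{2}\right)^{2} + 221\right)^{2} + 356296} = \sqrt{\left(\left(4 + 16\right)^{2} + 221\right)^{2} + 356296} = \sqrt{\left(20^{2} + 221\right)^{2} + 356296} = \sqrt{\left(400 + 221\right)^{2} + 356296} = \sqrt{621^{2} + 356296} = \sqrt{385641 + 356296} = \sqrt{741937}$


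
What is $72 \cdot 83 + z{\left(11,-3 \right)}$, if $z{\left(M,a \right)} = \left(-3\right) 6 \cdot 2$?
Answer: $5940$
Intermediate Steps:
$z{\left(M,a \right)} = -36$ ($z{\left(M,a \right)} = \left(-18\right) 2 = -36$)
$72 \cdot 83 + z{\left(11,-3 \right)} = 72 \cdot 83 - 36 = 5976 - 36 = 5940$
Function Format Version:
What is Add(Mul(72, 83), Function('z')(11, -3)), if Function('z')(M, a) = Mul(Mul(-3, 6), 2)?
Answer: 5940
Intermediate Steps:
Function('z')(M, a) = -36 (Function('z')(M, a) = Mul(-18, 2) = -36)
Add(Mul(72, 83), Function('z')(11, -3)) = Add(Mul(72, 83), -36) = Add(5976, -36) = 5940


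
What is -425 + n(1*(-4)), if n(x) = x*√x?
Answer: -425 - 8*I ≈ -425.0 - 8.0*I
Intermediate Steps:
n(x) = x^(3/2)
-425 + n(1*(-4)) = -425 + (1*(-4))^(3/2) = -425 + (-4)^(3/2) = -425 - 8*I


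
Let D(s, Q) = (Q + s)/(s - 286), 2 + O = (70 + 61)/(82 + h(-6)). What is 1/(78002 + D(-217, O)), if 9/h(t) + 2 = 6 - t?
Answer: 416987/32526000215 ≈ 1.2820e-5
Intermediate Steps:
h(t) = 9/(4 - t) (h(t) = 9/(-2 + (6 - t)) = 9/(4 - t))
O = -348/829 (O = -2 + (70 + 61)/(82 - 9/(-4 - 6)) = -2 + 131/(82 - 9/(-10)) = -2 + 131/(82 - 9*(-⅒)) = -2 + 131/(82 + 9/10) = -2 + 131/(829/10) = -2 + 131*(10/829) = -2 + 1310/829 = -348/829 ≈ -0.41978)
D(s, Q) = (Q + s)/(-286 + s)
1/(78002 + D(-217, O)) = 1/(78002 + (-348/829 - 217)/(-286 - 217)) = 1/(78002 - 180241/829/(-503)) = 1/(78002 - 1/503*(-180241/829)) = 1/(78002 + 180241/416987) = 1/(32526000215/416987) = 416987/32526000215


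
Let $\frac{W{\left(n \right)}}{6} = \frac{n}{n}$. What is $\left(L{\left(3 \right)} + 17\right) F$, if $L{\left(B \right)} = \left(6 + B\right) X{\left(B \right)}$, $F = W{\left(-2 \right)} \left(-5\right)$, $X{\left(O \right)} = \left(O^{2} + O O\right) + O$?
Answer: $-6180$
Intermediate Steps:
$X{\left(O \right)} = O + 2 O^{2}$ ($X{\left(O \right)} = \left(O^{2} + O^{2}\right) + O = 2 O^{2} + O = O + 2 O^{2}$)
$W{\left(n \right)} = 6$ ($W{\left(n \right)} = 6 \frac{n}{n} = 6 \cdot 1 = 6$)
$F = -30$ ($F = 6 \left(-5\right) = -30$)
$L{\left(B \right)} = B \left(1 + 2 B\right) \left(6 + B\right)$ ($L{\left(B \right)} = \left(6 + B\right) B \left(1 + 2 B\right) = B \left(1 + 2 B\right) \left(6 + B\right)$)
$\left(L{\left(3 \right)} + 17\right) F = \left(3 \left(1 + 2 \cdot 3\right) \left(6 + 3\right) + 17\right) \left(-30\right) = \left(3 \left(1 + 6\right) 9 + 17\right) \left(-30\right) = \left(3 \cdot 7 \cdot 9 + 17\right) \left(-30\right) = \left(189 + 17\right) \left(-30\right) = 206 \left(-30\right) = -6180$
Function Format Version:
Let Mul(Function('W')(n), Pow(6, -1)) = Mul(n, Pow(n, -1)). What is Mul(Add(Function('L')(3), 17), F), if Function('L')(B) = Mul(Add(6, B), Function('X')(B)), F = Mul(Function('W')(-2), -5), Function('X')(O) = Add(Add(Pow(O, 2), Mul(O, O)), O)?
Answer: -6180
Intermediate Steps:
Function('X')(O) = Add(O, Mul(2, Pow(O, 2))) (Function('X')(O) = Add(Add(Pow(O, 2), Pow(O, 2)), O) = Add(Mul(2, Pow(O, 2)), O) = Add(O, Mul(2, Pow(O, 2))))
Function('W')(n) = 6 (Function('W')(n) = Mul(6, Mul(n, Pow(n, -1))) = Mul(6, 1) = 6)
F = -30 (F = Mul(6, -5) = -30)
Function('L')(B) = Mul(B, Add(1, Mul(2, B)), Add(6, B)) (Function('L')(B) = Mul(Add(6, B), Mul(B, Add(1, Mul(2, B)))) = Mul(B, Add(1, Mul(2, B)), Add(6, B)))
Mul(Add(Function('L')(3), 17), F) = Mul(Add(Mul(3, Add(1, Mul(2, 3)), Add(6, 3)), 17), -30) = Mul(Add(Mul(3, Add(1, 6), 9), 17), -30) = Mul(Add(Mul(3, 7, 9), 17), -30) = Mul(Add(189, 17), -30) = Mul(206, -30) = -6180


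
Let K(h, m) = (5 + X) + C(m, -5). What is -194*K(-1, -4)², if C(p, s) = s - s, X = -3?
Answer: -776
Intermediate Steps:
C(p, s) = 0
K(h, m) = 2 (K(h, m) = (5 - 3) + 0 = 2 + 0 = 2)
-194*K(-1, -4)² = -194*2² = -194*4 = -776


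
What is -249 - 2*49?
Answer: -347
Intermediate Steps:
-249 - 2*49 = -249 - 1*98 = -249 - 98 = -347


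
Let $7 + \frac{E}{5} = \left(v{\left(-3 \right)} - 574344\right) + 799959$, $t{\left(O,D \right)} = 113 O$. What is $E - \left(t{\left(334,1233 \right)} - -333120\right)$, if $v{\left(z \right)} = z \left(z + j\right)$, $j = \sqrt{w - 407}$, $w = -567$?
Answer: $757223 - 15 i \sqrt{974} \approx 7.5722 \cdot 10^{5} - 468.13 i$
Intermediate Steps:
$j = i \sqrt{974}$ ($j = \sqrt{-567 - 407} = \sqrt{-974} = i \sqrt{974} \approx 31.209 i$)
$v{\left(z \right)} = z \left(z + i \sqrt{974}\right)$
$E = 1128085 - 15 i \sqrt{974}$ ($E = -35 + 5 \left(\left(- 3 \left(-3 + i \sqrt{974}\right) - 574344\right) + 799959\right) = -35 + 5 \left(\left(\left(9 - 3 i \sqrt{974}\right) - 574344\right) + 799959\right) = -35 + 5 \left(\left(-574335 - 3 i \sqrt{974}\right) + 799959\right) = -35 + 5 \left(225624 - 3 i \sqrt{974}\right) = -35 + \left(1128120 - 15 i \sqrt{974}\right) = 1128085 - 15 i \sqrt{974} \approx 1.1281 \cdot 10^{6} - 468.13 i$)
$E - \left(t{\left(334,1233 \right)} - -333120\right) = \left(1128085 - 15 i \sqrt{974}\right) - \left(113 \cdot 334 - -333120\right) = \left(1128085 - 15 i \sqrt{974}\right) - \left(37742 + 333120\right) = \left(1128085 - 15 i \sqrt{974}\right) - 370862 = 757223 - 15 i \sqrt{974}$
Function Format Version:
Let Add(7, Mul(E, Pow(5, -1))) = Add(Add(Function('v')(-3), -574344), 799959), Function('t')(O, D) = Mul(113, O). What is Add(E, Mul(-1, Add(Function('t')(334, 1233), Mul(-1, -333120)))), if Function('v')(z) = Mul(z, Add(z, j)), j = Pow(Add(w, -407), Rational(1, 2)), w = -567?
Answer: Add(757223, Mul(-15, I, Pow(974, Rational(1, 2)))) ≈ Add(7.5722e+5, Mul(-468.13, I))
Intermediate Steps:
j = Mul(I, Pow(974, Rational(1, 2))) (j = Pow(Add(-567, -407), Rational(1, 2)) = Pow(-974, Rational(1, 2)) = Mul(I, Pow(974, Rational(1, 2))) ≈ Mul(31.209, I))
Function('v')(z) = Mul(z, Add(z, Mul(I, Pow(974, Rational(1, 2)))))
E = Add(1128085, Mul(-15, I, Pow(974, Rational(1, 2)))) (E = Add(-35, Mul(5, Add(Add(Mul(-3, Add(-3, Mul(I, Pow(974, Rational(1, 2))))), -574344), 799959))) = Add(-35, Mul(5, Add(Add(Add(9, Mul(-3, I, Pow(974, Rational(1, 2)))), -574344), 799959))) = Add(-35, Mul(5, Add(Add(-574335, Mul(-3, I, Pow(974, Rational(1, 2)))), 799959))) = Add(-35, Mul(5, Add(225624, Mul(-3, I, Pow(974, Rational(1, 2)))))) = Add(-35, Add(1128120, Mul(-15, I, Pow(974, Rational(1, 2))))) = Add(1128085, Mul(-15, I, Pow(974, Rational(1, 2)))) ≈ Add(1.1281e+6, Mul(-468.13, I)))
Add(E, Mul(-1, Add(Function('t')(334, 1233), Mul(-1, -333120)))) = Add(Add(1128085, Mul(-15, I, Pow(974, Rational(1, 2)))), Mul(-1, Add(Mul(113, 334), Mul(-1, -333120)))) = Add(Add(1128085, Mul(-15, I, Pow(974, Rational(1, 2)))), Mul(-1, Add(37742, 333120))) = Add(Add(1128085, Mul(-15, I, Pow(974, Rational(1, 2)))), Mul(-1, 370862)) = Add(Add(1128085, Mul(-15, I, Pow(974, Rational(1, 2)))), -370862) = Add(757223, Mul(-15, I, Pow(974, Rational(1, 2))))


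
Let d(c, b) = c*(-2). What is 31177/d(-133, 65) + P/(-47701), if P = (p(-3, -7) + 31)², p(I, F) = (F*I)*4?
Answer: 1483656227/12688466 ≈ 116.93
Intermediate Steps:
d(c, b) = -2*c
p(I, F) = 4*F*I
P = 13225 (P = (4*(-7)*(-3) + 31)² = (84 + 31)² = 115² = 13225)
31177/d(-133, 65) + P/(-47701) = 31177/((-2*(-133))) + 13225/(-47701) = 31177/266 + 13225*(-1/47701) = 31177*(1/266) - 13225/47701 = 31177/266 - 13225/47701 = 1483656227/12688466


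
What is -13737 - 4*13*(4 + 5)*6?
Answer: -16545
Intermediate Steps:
-13737 - 4*13*(4 + 5)*6 = -13737 - 52*9*6 = -13737 - 52*54 = -13737 - 1*2808 = -13737 - 2808 = -16545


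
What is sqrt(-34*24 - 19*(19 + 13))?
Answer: 4*I*sqrt(89) ≈ 37.736*I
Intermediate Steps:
sqrt(-34*24 - 19*(19 + 13)) = sqrt(-816 - 19*32) = sqrt(-816 - 608) = sqrt(-1424) = 4*I*sqrt(89)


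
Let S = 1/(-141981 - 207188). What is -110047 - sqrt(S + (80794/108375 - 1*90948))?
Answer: -110047 - I*sqrt(18025251000450201216615)/445190475 ≈ -1.1005e+5 - 301.57*I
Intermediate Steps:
S = -1/349169 (S = 1/(-349169) = -1/349169 ≈ -2.8639e-6)
-110047 - sqrt(S + (80794/108375 - 1*90948)) = -110047 - sqrt(-1/349169 + (80794/108375 - 1*90948)) = -110047 - sqrt(-1/349169 + (80794*(1/108375) - 90948)) = -110047 - sqrt(-1/349169 + (80794/108375 - 90948)) = -110047 - sqrt(-1/349169 - 9856408706/108375) = -110047 - sqrt(-3441552371573689/37841190375) = -110047 - I*sqrt(18025251000450201216615)/445190475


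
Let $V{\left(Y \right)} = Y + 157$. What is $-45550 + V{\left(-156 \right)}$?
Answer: $-45549$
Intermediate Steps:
$V{\left(Y \right)} = 157 + Y$
$-45550 + V{\left(-156 \right)} = -45550 + \left(157 - 156\right) = -45550 + 1 = -45549$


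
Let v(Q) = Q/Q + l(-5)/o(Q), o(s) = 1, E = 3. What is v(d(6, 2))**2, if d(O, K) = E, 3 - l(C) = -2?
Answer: 36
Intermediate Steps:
l(C) = 5 (l(C) = 3 - 1*(-2) = 3 + 2 = 5)
d(O, K) = 3
v(Q) = 6 (v(Q) = Q/Q + 5/1 = 1 + 5*1 = 1 + 5 = 6)
v(d(6, 2))**2 = 6**2 = 36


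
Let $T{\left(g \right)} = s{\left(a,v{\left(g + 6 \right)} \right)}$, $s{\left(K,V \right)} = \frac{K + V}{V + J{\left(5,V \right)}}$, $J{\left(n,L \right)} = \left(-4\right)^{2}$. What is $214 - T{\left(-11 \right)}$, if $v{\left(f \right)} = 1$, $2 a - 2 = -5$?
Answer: $\frac{7277}{34} \approx 214.03$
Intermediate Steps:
$a = - \frac{3}{2}$ ($a = 1 + \frac{1}{2} \left(-5\right) = 1 - \frac{5}{2} = - \frac{3}{2} \approx -1.5$)
$J{\left(n,L \right)} = 16$
$s{\left(K,V \right)} = \frac{K + V}{16 + V}$ ($s{\left(K,V \right)} = \frac{K + V}{V + 16} = \frac{K + V}{16 + V}$)
$T{\left(g \right)} = - \frac{1}{34}$ ($T{\left(g \right)} = \frac{- \frac{3}{2} + 1}{16 + 1} = \frac{1}{17} \left(- \frac{1}{2}\right) = - \frac{1}{34}$)
$214 - T{\left(-11 \right)} = 214 - - \frac{1}{34} = 214 + \frac{1}{34} = \frac{7277}{34}$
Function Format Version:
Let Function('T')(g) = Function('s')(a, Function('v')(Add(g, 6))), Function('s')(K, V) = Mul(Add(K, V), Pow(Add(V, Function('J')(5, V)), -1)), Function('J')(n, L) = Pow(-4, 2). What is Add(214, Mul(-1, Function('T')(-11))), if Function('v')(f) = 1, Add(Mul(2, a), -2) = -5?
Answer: Rational(7277, 34) ≈ 214.03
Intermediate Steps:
a = Rational(-3, 2) (a = Add(1, Mul(Rational(1, 2), -5)) = Add(1, Rational(-5, 2)) = Rational(-3, 2) ≈ -1.5000)
Function('J')(n, L) = 16
Function('s')(K, V) = Mul(Pow(Add(16, V), -1), Add(K, V)) (Function('s')(K, V) = Mul(Add(K, V), Pow(Add(V, 16), -1)) = Mul(Add(K, V), Pow(Add(16, V), -1)) = Mul(Pow(Add(16, V), -1), Add(K, V)))
Function('T')(g) = Rational(-1, 34) (Function('T')(g) = Mul(Pow(Add(16, 1), -1), Add(Rational(-3, 2), 1)) = Mul(Pow(17, -1), Rational(-1, 2)) = Mul(Rational(1, 17), Rational(-1, 2)) = Rational(-1, 34))
Add(214, Mul(-1, Function('T')(-11))) = Add(214, Mul(-1, Rational(-1, 34))) = Add(214, Rational(1, 34)) = Rational(7277, 34)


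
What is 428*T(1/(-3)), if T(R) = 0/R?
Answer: 0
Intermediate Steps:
T(R) = 0
428*T(1/(-3)) = 428*0 = 0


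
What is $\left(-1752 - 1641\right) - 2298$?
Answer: $-5691$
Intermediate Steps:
$\left(-1752 - 1641\right) - 2298 = -3393 - 2298 = -5691$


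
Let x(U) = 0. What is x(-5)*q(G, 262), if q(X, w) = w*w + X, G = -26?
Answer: 0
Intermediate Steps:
q(X, w) = X + w**2 (q(X, w) = w**2 + X = X + w**2)
x(-5)*q(G, 262) = 0*(-26 + 262**2) = 0*(-26 + 68644) = 0*68618 = 0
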